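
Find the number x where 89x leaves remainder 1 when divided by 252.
17

gcd(89, 252) = 1, so the inverse exists.
Extended Euclidean algorithm on (252, 89):
252 = 2 × 89 + 74  ⟹  74 = (1)·252 + (-2)·89
89 = 1 × 74 + 15  ⟹  15 = (-1)·252 + (3)·89
74 = 4 × 15 + 14  ⟹  14 = (5)·252 + (-14)·89
15 = 1 × 14 + 1  ⟹  1 = (-6)·252 + (17)·89
So (17)·89 ≡ 1 (mod 252), i.e. 89^(-1) ≡ 17 (mod 252).
Check: 89 × 17 = 1513 ≡ 1 (mod 252)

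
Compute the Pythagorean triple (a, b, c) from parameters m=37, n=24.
(793, 1776, 1945)

Euclid's formula: a = m² - n², b = 2mn, c = m² + n²
m = 37, n = 24
a = 37² - 24² = 1369 - 576 = 793
b = 2 × 37 × 24 = 1776
c = 37² + 24² = 1369 + 576 = 1945
Verification: 793² + 1776² = 628849 + 3154176 = 3783025 = 1945² ✓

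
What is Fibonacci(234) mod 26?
16

Matrix identity: Q^n = [[F_(n+1), F_n], [F_n, F_(n-1)]] with Q = [[1,1],[1,0]].
n = 234 = 11101010₂. Square-and-multiply, entries mod 26:
Q^1 = [[1,1],[1,0]]
Q^3 = (Q^1)²·Q = [[3,2],[2,1]]
Q^7 = (Q^3)²·Q = [[21,13],[13,8]]
Q^14 = (Q^7)² = [[12,13],[13,25]]
Q^29 = (Q^14)²·Q = [[14,1],[1,13]]
Q^58 = (Q^29)² = [[15,1],[1,14]]
Q^117 = (Q^58)²·Q = [[21,18],[18,3]]
Q^234 = (Q^117)² = [[11,16],[16,21]]
F_234 mod 26 = Q^234[0][1] = 16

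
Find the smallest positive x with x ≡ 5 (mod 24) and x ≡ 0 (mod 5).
5

Using Chinese Remainder Theorem:
M = 24 × 5 = 120
M1 = 5, M2 = 24
y1 = 5^(-1) mod 24 = 5
y2 = 24^(-1) mod 5 = 4
x = (5×5×5 + 0×24×4) mod 120 = 5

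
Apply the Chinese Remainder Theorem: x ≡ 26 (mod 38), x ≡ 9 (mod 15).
444

Using Chinese Remainder Theorem:
M = 38 × 15 = 570
M1 = 15, M2 = 38
y1 = 15^(-1) mod 38 = 33
y2 = 38^(-1) mod 15 = 2
x = (26×15×33 + 9×38×2) mod 570 = 444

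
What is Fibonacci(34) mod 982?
413

Matrix identity: Q^n = [[F_(n+1), F_n], [F_n, F_(n-1)]] with Q = [[1,1],[1,0]].
n = 34 = 100010₂. Square-and-multiply, entries mod 982:
Q^1 = [[1,1],[1,0]]
Q^2 = (Q^1)² = [[2,1],[1,1]]
Q^4 = (Q^2)² = [[5,3],[3,2]]
Q^8 = (Q^4)² = [[34,21],[21,13]]
Q^17 = (Q^8)²·Q = [[620,615],[615,5]]
Q^34 = (Q^17)² = [[593,413],[413,180]]
F_34 mod 982 = Q^34[0][1] = 413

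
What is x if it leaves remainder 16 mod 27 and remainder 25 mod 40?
745

Using Chinese Remainder Theorem:
M = 27 × 40 = 1080
M1 = 40, M2 = 27
y1 = 40^(-1) mod 27 = 25
y2 = 27^(-1) mod 40 = 3
x = (16×40×25 + 25×27×3) mod 1080 = 745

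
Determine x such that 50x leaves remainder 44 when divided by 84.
x ≡ 16 (mod 42)

gcd(50, 84) = 2, which divides 44, so solutions exist.
Divide through by 2: 25x ≡ 22 (mod 42).
Find 25^(-1) mod 42 by the extended Euclidean algorithm:
42 = 1 × 25 + 17  ⟹  17 = (1)·42 + (-1)·25
25 = 1 × 17 + 8  ⟹  8 = (-1)·42 + (2)·25
17 = 2 × 8 + 1  ⟹  1 = (3)·42 + (-5)·25
So (-5)·25 ≡ 1 (mod 42), i.e. 25^(-1) ≡ -5 ≡ 37 (mod 42).
x ≡ 37 × 22 = 814 ≡ 16 (mod 42).
Check: 50 × 16 = 800 ≡ 44 (mod 84).
x ≡ 16 (mod 42), giving 2 solutions mod 84.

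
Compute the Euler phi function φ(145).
112

145 = 5 × 29
φ(n) = n × ∏(1 - 1/p) for each prime p dividing n
φ(145) = 145 × (1 - 1/5) × (1 - 1/29) = 112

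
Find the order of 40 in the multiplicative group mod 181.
60

181 is prime, so ord(40) divides φ(181) = 180.
Divisors of 180: 1, 2, 3, 4, 5, 6, 9, 10, 12, 15, 18, 20, 30, 36, 45, 60, 90, 180.
Repeated squaring: 40^1 ≡ 40, 40^2 ≡ 152, 40^4 ≡ 117, 40^8 ≡ 114, 40^16 ≡ 145, 40^32 ≡ 29, 40^64 ≡ 117, 40^128 ≡ 114 (mod 181).
Test 40^d mod 181 for each divisor d in increasing order:
40^1 ≡ 40
40^2 ≡ 152
40^3 = 40^2·40^1 ≡ 107
40^4 ≡ 117
40^5 = 40^4·40^1 ≡ 155
40^6 = 40^4·40^2 ≡ 46
40^9 = 40^8·40^1 ≡ 35
40^10 = 40^8·40^2 ≡ 133
40^12 = 40^8·40^4 ≡ 125
40^15 = 40^8·40^4·40^2·40^1 ≡ 162
40^18 = 40^16·40^2 ≡ 139
40^20 = 40^16·40^4 ≡ 132
40^30 = 40^16·40^8·40^4·40^2 ≡ 180
40^36 = 40^32·40^4 ≡ 135
40^45 = 40^32·40^8·40^4·40^1 ≡ 19
40^60 = 40^32·40^16·40^8·40^4 ≡ 1  ← first divisor giving 1
The order is 60.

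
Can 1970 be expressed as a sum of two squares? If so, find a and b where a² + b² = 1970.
11² + 43² (a=11, b=43)

Factorization: 1970 = 2 × 5 × 197
By Fermat: n is sum of two squares iff every prime p ≡ 3 (mod 4) appears to even power.
All primes ≡ 3 (mod 4) appear to even power.
Search a = 0, 1, 2, … for 1970 - a² a perfect square: first hit at a = 11: 1970 - 121 = 1849 = 43².
1970 = 11² + 43² = 121 + 1849 ✓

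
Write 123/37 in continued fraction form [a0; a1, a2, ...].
[3; 3, 12]

Euclidean algorithm steps:
123 = 3 × 37 + 12
37 = 3 × 12 + 1
12 = 12 × 1 + 0
Continued fraction: [3; 3, 12]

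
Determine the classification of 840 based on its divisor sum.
abundant

Proper divisors of 840: sum = 1 + 2 + 3 + 4 + 5 + 6 + 7 + 8 + ... + 168 + 210 + 280 + 420 (31 divisors) = 2040
Since 2040 > 840, 840 is abundant.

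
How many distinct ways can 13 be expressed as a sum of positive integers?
101

p(n) counts ways to write n as a sum of positive integers (order ignored).
Euler's pentagonal recurrence: p(k) = p(k-1) + p(k-2) - p(k-5) - p(k-7) + p(k-12) + p(k-15) - ... (offsets j(3j∓1)/2, signs ++--, p(0)=1, p(<0)=0).
DP table for k = 0..12: p(0)=1, p(1)=1, p(2)=2, p(3)=3, p(4)=5, p(5)=7, p(6)=11, p(7)=15, p(8)=22, p(9)=30, p(10)=42, p(11)=56, p(12)=77.
Final step: p(13) = p(12) + p(11) - p(8) - p(6) + p(1)
= 77 + 56 - 22 - 11 + 1
= 101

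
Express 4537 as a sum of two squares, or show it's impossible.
21² + 64² (a=21, b=64)

Factorization: 4537 = 13 × 349
By Fermat: n is sum of two squares iff every prime p ≡ 3 (mod 4) appears to even power.
All primes ≡ 3 (mod 4) appear to even power.
Search a = 0, 1, 2, … for 4537 - a² a perfect square: first hit at a = 21: 4537 - 441 = 4096 = 64².
4537 = 21² + 64² = 441 + 4096 ✓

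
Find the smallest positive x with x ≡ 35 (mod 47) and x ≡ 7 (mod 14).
35

Using Chinese Remainder Theorem:
M = 47 × 14 = 658
M1 = 14, M2 = 47
y1 = 14^(-1) mod 47 = 37
y2 = 47^(-1) mod 14 = 3
x = (35×14×37 + 7×47×3) mod 658 = 35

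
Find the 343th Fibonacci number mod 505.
417

Matrix identity: Q^n = [[F_(n+1), F_n], [F_n, F_(n-1)]] with Q = [[1,1],[1,0]].
n = 343 = 101010111₂. Square-and-multiply, entries mod 505:
Q^1 = [[1,1],[1,0]]
Q^2 = (Q^1)² = [[2,1],[1,1]]
Q^5 = (Q^2)²·Q = [[8,5],[5,3]]
Q^10 = (Q^5)² = [[89,55],[55,34]]
Q^21 = (Q^10)²·Q = [[36,341],[341,200]]
Q^42 = (Q^21)² = [[417,181],[181,236]]
Q^85 = (Q^42)²·Q = [[128,105],[105,23]]
Q^171 = (Q^85)²·Q = [[339,139],[139,200]]
Q^343 = (Q^171)²·Q = [[93,417],[417,181]]
F_343 mod 505 = Q^343[0][1] = 417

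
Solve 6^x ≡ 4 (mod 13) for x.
10

Baby-step giant-step with step n = ⌈√13⌉ = 4.
Baby steps 6^j mod 13 (j:value) for j=0..3: 0:1, 1:6, 2:10, 3:8.
Giant-step multiplier: 6^(-4) ≡ 6^(12-4) = 6^8 ≡ 3 (mod 13).
Giant steps γ_i = 4·3^i mod 13: γ_0=4, γ_1=12, γ_2=10 (in table at j=2).
x = i·n + j = 2·4 + 2 = 10.
Check: 6^10 ≡ 4 (mod 13).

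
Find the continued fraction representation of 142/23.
[6; 5, 1, 3]

Euclidean algorithm steps:
142 = 6 × 23 + 4
23 = 5 × 4 + 3
4 = 1 × 3 + 1
3 = 3 × 1 + 0
Continued fraction: [6; 5, 1, 3]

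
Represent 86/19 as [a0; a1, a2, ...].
[4; 1, 1, 9]

Euclidean algorithm steps:
86 = 4 × 19 + 10
19 = 1 × 10 + 9
10 = 1 × 9 + 1
9 = 9 × 1 + 0
Continued fraction: [4; 1, 1, 9]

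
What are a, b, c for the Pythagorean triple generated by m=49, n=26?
(1725, 2548, 3077)

Euclid's formula: a = m² - n², b = 2mn, c = m² + n²
m = 49, n = 26
a = 49² - 26² = 2401 - 676 = 1725
b = 2 × 49 × 26 = 2548
c = 49² + 26² = 2401 + 676 = 3077
Verification: 1725² + 2548² = 2975625 + 6492304 = 9467929 = 3077² ✓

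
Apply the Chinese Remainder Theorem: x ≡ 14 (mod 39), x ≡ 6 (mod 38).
1184

Using Chinese Remainder Theorem:
M = 39 × 38 = 1482
M1 = 38, M2 = 39
y1 = 38^(-1) mod 39 = 38
y2 = 39^(-1) mod 38 = 1
x = (14×38×38 + 6×39×1) mod 1482 = 1184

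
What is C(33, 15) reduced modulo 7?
2

Using Lucas' theorem:
Write n=33 and k=15 in base 7:
n in base 7: [4, 5]
k in base 7: [2, 1]
C(33,15) mod 7 = ∏ C(n_i, k_i) mod 7
Digit binomials (mod 7): C(4,2) = 6; C(5,1) = 5
Product: 6 × 5 = 30 ≡ 2 (mod 7)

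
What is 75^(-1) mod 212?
147

gcd(75, 212) = 1, so the inverse exists.
Extended Euclidean algorithm on (212, 75):
212 = 2 × 75 + 62  ⟹  62 = (1)·212 + (-2)·75
75 = 1 × 62 + 13  ⟹  13 = (-1)·212 + (3)·75
62 = 4 × 13 + 10  ⟹  10 = (5)·212 + (-14)·75
13 = 1 × 10 + 3  ⟹  3 = (-6)·212 + (17)·75
10 = 3 × 3 + 1  ⟹  1 = (23)·212 + (-65)·75
So (-65)·75 ≡ 1 (mod 212), i.e. 75^(-1) ≡ -65 ≡ 147 (mod 212).
Check: 75 × 147 = 11025 ≡ 1 (mod 212)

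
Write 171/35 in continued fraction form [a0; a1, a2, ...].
[4; 1, 7, 1, 3]

Euclidean algorithm steps:
171 = 4 × 35 + 31
35 = 1 × 31 + 4
31 = 7 × 4 + 3
4 = 1 × 3 + 1
3 = 3 × 1 + 0
Continued fraction: [4; 1, 7, 1, 3]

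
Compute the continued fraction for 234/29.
[8; 14, 2]

Euclidean algorithm steps:
234 = 8 × 29 + 2
29 = 14 × 2 + 1
2 = 2 × 1 + 0
Continued fraction: [8; 14, 2]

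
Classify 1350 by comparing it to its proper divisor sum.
abundant

Proper divisors of 1350: sum = 1 + 2 + 3 + 5 + 6 + 9 + 10 + 15 + ... + 225 + 270 + 450 + 675 (23 divisors) = 2370
Since 2370 > 1350, 1350 is abundant.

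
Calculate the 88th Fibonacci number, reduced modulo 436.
211

Matrix identity: Q^n = [[F_(n+1), F_n], [F_n, F_(n-1)]] with Q = [[1,1],[1,0]].
n = 88 = 1011000₂. Square-and-multiply, entries mod 436:
Q^1 = [[1,1],[1,0]]
Q^2 = (Q^1)² = [[2,1],[1,1]]
Q^5 = (Q^2)²·Q = [[8,5],[5,3]]
Q^11 = (Q^5)²·Q = [[144,89],[89,55]]
Q^22 = (Q^11)² = [[317,271],[271,46]]
Q^44 = (Q^22)² = [[402,273],[273,129]]
Q^88 = (Q^44)² = [[257,211],[211,46]]
F_88 mod 436 = Q^88[0][1] = 211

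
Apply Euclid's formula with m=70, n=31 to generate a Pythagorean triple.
(3939, 4340, 5861)

Euclid's formula: a = m² - n², b = 2mn, c = m² + n²
m = 70, n = 31
a = 70² - 31² = 4900 - 961 = 3939
b = 2 × 70 × 31 = 4340
c = 70² + 31² = 4900 + 961 = 5861
Verification: 3939² + 4340² = 15515721 + 18835600 = 34351321 = 5861² ✓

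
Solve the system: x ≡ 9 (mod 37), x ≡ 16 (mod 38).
1156

Using Chinese Remainder Theorem:
M = 37 × 38 = 1406
M1 = 38, M2 = 37
y1 = 38^(-1) mod 37 = 1
y2 = 37^(-1) mod 38 = 37
x = (9×38×1 + 16×37×37) mod 1406 = 1156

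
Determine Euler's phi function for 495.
240

495 = 3^2 × 5 × 11
φ(n) = n × ∏(1 - 1/p) for each prime p dividing n
φ(495) = 495 × (1 - 1/3) × (1 - 1/5) × (1 - 1/11) = 240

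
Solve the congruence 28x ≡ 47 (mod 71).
x ≡ 60 (mod 71)

gcd(28, 71) = 1, which divides 47, so solutions exist.
Find 28^(-1) mod 71 by the extended Euclidean algorithm:
71 = 2 × 28 + 15  ⟹  15 = (1)·71 + (-2)·28
28 = 1 × 15 + 13  ⟹  13 = (-1)·71 + (3)·28
15 = 1 × 13 + 2  ⟹  2 = (2)·71 + (-5)·28
13 = 6 × 2 + 1  ⟹  1 = (-13)·71 + (33)·28
So (33)·28 ≡ 1 (mod 71), i.e. 28^(-1) ≡ 33 (mod 71).
x ≡ 33 × 47 = 1551 ≡ 60 (mod 71).
Check: 28 × 60 = 1680 ≡ 47 (mod 71).
Unique solution: x ≡ 60 (mod 71)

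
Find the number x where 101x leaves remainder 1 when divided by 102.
101

gcd(101, 102) = 1, so the inverse exists.
Extended Euclidean algorithm on (102, 101):
102 = 1 × 101 + 1  ⟹  1 = (1)·102 + (-1)·101
So (-1)·101 ≡ 1 (mod 102), i.e. 101^(-1) ≡ -1 ≡ 101 (mod 102).
Check: 101 × 101 = 10201 ≡ 1 (mod 102)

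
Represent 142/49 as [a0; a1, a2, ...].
[2; 1, 8, 1, 4]

Euclidean algorithm steps:
142 = 2 × 49 + 44
49 = 1 × 44 + 5
44 = 8 × 5 + 4
5 = 1 × 4 + 1
4 = 4 × 1 + 0
Continued fraction: [2; 1, 8, 1, 4]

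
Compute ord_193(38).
192

193 is prime, so ord(38) divides φ(193) = 192.
Divisors of 192: 1, 2, 3, 4, 6, 8, 12, 16, 24, 32, 48, 64, 96, 192.
Repeated squaring: 38^1 ≡ 38, 38^2 ≡ 93, 38^4 ≡ 157, 38^8 ≡ 138, 38^16 ≡ 130, 38^32 ≡ 109, 38^64 ≡ 108, 38^128 ≡ 84 (mod 193).
Test 38^d mod 193 for each divisor d in increasing order:
38^1 ≡ 38
38^2 ≡ 93
38^3 = 38^2·38^1 ≡ 60
38^4 ≡ 157
38^6 = 38^4·38^2 ≡ 126
38^8 ≡ 138
38^12 = 38^8·38^4 ≡ 50
38^16 ≡ 130
38^24 = 38^16·38^8 ≡ 184
38^32 ≡ 109
38^48 = 38^32·38^16 ≡ 81
38^64 ≡ 108
38^96 = 38^64·38^32 ≡ 192
38^192 = 38^128·38^64 ≡ 1  ← first divisor giving 1
The order is 192.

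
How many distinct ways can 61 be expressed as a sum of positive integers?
1121505

p(n) counts ways to write n as a sum of positive integers (order ignored).
Euler's pentagonal recurrence: p(k) = p(k-1) + p(k-2) - p(k-5) - p(k-7) + p(k-12) + p(k-15) - ... (offsets j(3j∓1)/2, signs ++--, p(0)=1, p(<0)=0).
DP table for k = 0..60: p(0)=1, p(1)=1, p(2)=2, p(3)=3, p(4)=5, p(5)=7, p(6)=11, p(7)=15, p(8)=22, p(9)=30, p(10)=42, p(11)=56, p(12)=77, p(13)=101, p(14)=135, p(15)=176, p(16)=231, p(17)=297, p(18)=385, p(19)=490, p(20)=627, p(21)=792, p(22)=1002, p(23)=1255, p(24)=1575, p(25)=1958, p(26)=2436, p(27)=3010, p(28)=3718, p(29)=4565, p(30)=5604, p(31)=6842, p(32)=8349, p(33)=10143, p(34)=12310, p(35)=14883, p(36)=17977, p(37)=21637, p(38)=26015, p(39)=31185, p(40)=37338, p(41)=44583, p(42)=53174, p(43)=63261, p(44)=75175, p(45)=89134, p(46)=105558, p(47)=124754, p(48)=147273, p(49)=173525, p(50)=204226, p(51)=239943, p(52)=281589, p(53)=329931, p(54)=386155, p(55)=451276, p(56)=526823, p(57)=614154, p(58)=715220, p(59)=831820, p(60)=966467.
Final step: p(61) = p(60) + p(59) - p(56) - p(54) + p(49) + p(46) - p(39) - p(35) + p(26) + p(21) - p(10) - p(4)
= 966467 + 831820 - 526823 - 386155 + 173525 + 105558 - 31185 - 14883 + 2436 + 792 - 42 - 5
= 1121505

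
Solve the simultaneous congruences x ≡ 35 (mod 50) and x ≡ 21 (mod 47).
585

Using Chinese Remainder Theorem:
M = 50 × 47 = 2350
M1 = 47, M2 = 50
y1 = 47^(-1) mod 50 = 33
y2 = 50^(-1) mod 47 = 16
x = (35×47×33 + 21×50×16) mod 2350 = 585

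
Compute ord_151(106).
150

151 is prime, so ord(106) divides φ(151) = 150.
Divisors of 150: 1, 2, 3, 5, 6, 10, 15, 25, 30, 50, 75, 150.
Repeated squaring: 106^1 ≡ 106, 106^2 ≡ 62, 106^4 ≡ 69, 106^8 ≡ 80, 106^16 ≡ 58, 106^32 ≡ 42, 106^64 ≡ 103, 106^128 ≡ 39 (mod 151).
Test 106^d mod 151 for each divisor d in increasing order:
106^1 ≡ 106
106^2 ≡ 62
106^3 = 106^2·106^1 ≡ 79
106^5 = 106^4·106^1 ≡ 66
106^6 = 106^4·106^2 ≡ 50
106^10 = 106^8·106^2 ≡ 128
106^15 = 106^8·106^4·106^2·106^1 ≡ 143
106^25 = 106^16·106^8·106^1 ≡ 33
106^30 = 106^16·106^8·106^4·106^2 ≡ 64
106^50 = 106^32·106^16·106^2 ≡ 32
106^75 = 106^64·106^8·106^2·106^1 ≡ 150
106^150 = 106^128·106^16·106^4·106^2 ≡ 1  ← first divisor giving 1
The order is 150.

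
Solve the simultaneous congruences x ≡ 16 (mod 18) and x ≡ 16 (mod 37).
16

Using Chinese Remainder Theorem:
M = 18 × 37 = 666
M1 = 37, M2 = 18
y1 = 37^(-1) mod 18 = 1
y2 = 18^(-1) mod 37 = 35
x = (16×37×1 + 16×18×35) mod 666 = 16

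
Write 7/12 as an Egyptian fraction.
1/2 + 1/12

Greedy algorithm:
7/12: ceiling(12/7) = 2, use 1/2
1/12: ceiling(12/1) = 12, use 1/12
Result: 7/12 = 1/2 + 1/12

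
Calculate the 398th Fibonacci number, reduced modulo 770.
769

Matrix identity: Q^n = [[F_(n+1), F_n], [F_n, F_(n-1)]] with Q = [[1,1],[1,0]].
n = 398 = 110001110₂. Square-and-multiply, entries mod 770:
Q^1 = [[1,1],[1,0]]
Q^3 = (Q^1)²·Q = [[3,2],[2,1]]
Q^6 = (Q^3)² = [[13,8],[8,5]]
Q^12 = (Q^6)² = [[233,144],[144,89]]
Q^24 = (Q^12)² = [[335,168],[168,167]]
Q^49 = (Q^24)²·Q = [[715,309],[309,406]]
Q^99 = (Q^49)²·Q = [[605,716],[716,659]]
Q^199 = (Q^99)²·Q = [[385,111],[111,274]]
Q^398 = (Q^199)² = [[386,769],[769,387]]
F_398 mod 770 = Q^398[0][1] = 769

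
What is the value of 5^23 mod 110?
15

Repeated squaring. Binary of 23 = 10111.
5^1 ≡ 5 (mod 110); 5^2 ≡ 25 (mod 110); 5^4 ≡ 75 (mod 110); 5^8 ≡ 15 (mod 110); 5^16 ≡ 5 (mod 110)
5^23 = 5^1 × 5^2 × 5^4 × 5^16 ≡ 15 (mod 110)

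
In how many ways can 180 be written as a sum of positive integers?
684957390936

p(n) counts ways to write n as a sum of positive integers (order ignored).
Euler's pentagonal recurrence: p(k) = p(k-1) + p(k-2) - p(k-5) - p(k-7) + p(k-12) + p(k-15) - ... (offsets j(3j∓1)/2, signs ++--, p(0)=1, p(<0)=0).
DP table for k = 0..179: p(0)=1, p(1)=1, p(2)=2, p(3)=3, p(4)=5, p(5)=7, p(6)=11, p(7)=15, p(8)=22, p(9)=30, p(10)=42, p(11)=56, p(12)=77, p(13)=101, p(14)=135, p(15)=176, p(16)=231, p(17)=297, p(18)=385, p(19)=490, p(20)=627, p(21)=792, p(22)=1002, p(23)=1255, p(24)=1575, p(25)=1958, p(26)=2436, p(27)=3010, p(28)=3718, p(29)=4565, p(30)=5604, p(31)=6842, p(32)=8349, p(33)=10143, p(34)=12310, p(35)=14883, p(36)=17977, p(37)=21637, p(38)=26015, p(39)=31185, p(40)=37338, p(41)=44583, p(42)=53174, p(43)=63261, p(44)=75175, p(45)=89134, p(46)=105558, p(47)=124754, p(48)=147273, p(49)=173525, p(50)=204226, p(51)=239943, p(52)=281589, p(53)=329931, p(54)=386155, p(55)=451276, p(56)=526823, p(57)=614154, p(58)=715220, p(59)=831820, p(60)=966467, p(61)=1121505, p(62)=1300156, p(63)=1505499, p(64)=1741630, p(65)=2012558, p(66)=2323520, p(67)=2679689, p(68)=3087735, p(69)=3554345, p(70)=4087968, p(71)=4697205, p(72)=5392783, p(73)=6185689, p(74)=7089500, p(75)=8118264, p(76)=9289091, p(77)=10619863, p(78)=12132164, p(79)=13848650, p(80)=15796476, p(81)=18004327, p(82)=20506255, p(83)=23338469, p(84)=26543660, p(85)=30167357, p(86)=34262962, p(87)=38887673, p(88)=44108109, p(89)=49995925, p(90)=56634173, p(91)=64112359, p(92)=72533807, p(93)=82010177, p(94)=92669720, p(95)=104651419, p(96)=118114304, p(97)=133230930, p(98)=150198136, p(99)=169229875, p(100)=190569292, p(101)=214481126, p(102)=241265379, p(103)=271248950, p(104)=304801365, p(105)=342325709, p(106)=384276336, p(107)=431149389, p(108)=483502844, p(109)=541946240, p(110)=607163746, p(111)=679903203, p(112)=761002156, p(113)=851376628, p(114)=952050665, p(115)=1064144451, p(116)=1188908248, p(117)=1327710076, p(118)=1482074143, p(119)=1653668665, p(120)=1844349560, p(121)=2056148051, p(122)=2291320912, p(123)=2552338241, p(124)=2841940500, p(125)=3163127352, p(126)=3519222692, p(127)=3913864295, p(128)=4351078600, p(129)=4835271870, p(130)=5371315400, p(131)=5964539504, p(132)=6620830889, p(133)=7346629512, p(134)=8149040695, p(135)=9035836076, p(136)=10015581680, p(137)=11097645016, p(138)=12292341831, p(139)=13610949895, p(140)=15065878135, p(141)=16670689208, p(142)=18440293320, p(143)=20390982757, p(144)=22540654445, p(145)=24908858009, p(146)=27517052599, p(147)=30388671978, p(148)=33549419497, p(149)=37027355200, p(150)=40853235313, p(151)=45060624582, p(152)=49686288421, p(153)=54770336324, p(154)=60356673280, p(155)=66493182097, p(156)=73232243759, p(157)=80630964769, p(158)=88751778802, p(159)=97662728555, p(160)=107438159466, p(161)=118159068427, p(162)=129913904637, p(163)=142798995930, p(164)=156919475295, p(165)=172389800255, p(166)=189334822579, p(167)=207890420102, p(168)=228204732751, p(169)=250438925115, p(170)=274768617130, p(171)=301384802048, p(172)=330495499613, p(173)=362326859895, p(174)=397125074750, p(175)=435157697830, p(176)=476715857290, p(177)=522115831195, p(178)=571701605655, p(179)=625846753120.
Final step: p(180) = p(179) + p(178) - p(175) - p(173) + p(168) + p(165) - p(158) - p(154) + p(145) + p(140) - p(129) - p(123) + p(110) + p(103) - p(88) - p(80) + p(63) + p(54) - p(35) - p(25) + p(4)
= 625846753120 + 571701605655 - 435157697830 - 362326859895 + 228204732751 + 172389800255 - 88751778802 - 60356673280 + 24908858009 + 15065878135 - 4835271870 - 2552338241 + 607163746 + 271248950 - 44108109 - 15796476 + 1505499 + 386155 - 14883 - 1958 + 5
= 684957390936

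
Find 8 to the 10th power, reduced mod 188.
128

Repeated squaring. Binary of 10 = 1010.
8^1 ≡ 8 (mod 188); 8^2 ≡ 64 (mod 188); 8^4 ≡ 148 (mod 188); 8^8 ≡ 96 (mod 188)
8^10 = 8^2 × 8^8 ≡ 128 (mod 188)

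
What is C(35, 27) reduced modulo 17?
0

Using Lucas' theorem:
Write n=35 and k=27 in base 17:
n in base 17: [2, 1]
k in base 17: [1, 10]
C(35,27) mod 17 = ∏ C(n_i, k_i) mod 17
Digit binomials (mod 17): C(2,1) = 2; C(1,10) = 0 (k_i > n_i)
Product: 2 × 0 = 0 ≡ 0 (mod 17)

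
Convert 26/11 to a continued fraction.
[2; 2, 1, 3]

Euclidean algorithm steps:
26 = 2 × 11 + 4
11 = 2 × 4 + 3
4 = 1 × 3 + 1
3 = 3 × 1 + 0
Continued fraction: [2; 2, 1, 3]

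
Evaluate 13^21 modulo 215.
173

Repeated squaring. Binary of 21 = 10101.
13^1 ≡ 13 (mod 215); 13^2 ≡ 169 (mod 215); 13^4 ≡ 181 (mod 215); 13^8 ≡ 81 (mod 215); 13^16 ≡ 111 (mod 215)
13^21 = 13^1 × 13^4 × 13^16 ≡ 173 (mod 215)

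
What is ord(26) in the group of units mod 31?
6

31 is prime, so ord(26) divides φ(31) = 30.
Divisors of 30: 1, 2, 3, 5, 6, 10, 15, 30.
Repeated squaring: 26^1 ≡ 26, 26^2 ≡ 25, 26^4 ≡ 5, 26^8 ≡ 25, 26^16 ≡ 5 (mod 31).
Test 26^d mod 31 for each divisor d in increasing order:
26^1 ≡ 26
26^2 ≡ 25
26^3 = 26^2·26^1 ≡ 30
26^5 = 26^4·26^1 ≡ 6
26^6 = 26^4·26^2 ≡ 1  ← first divisor giving 1
The order is 6.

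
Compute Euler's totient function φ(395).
312

395 = 5 × 79
φ(n) = n × ∏(1 - 1/p) for each prime p dividing n
φ(395) = 395 × (1 - 1/5) × (1 - 1/79) = 312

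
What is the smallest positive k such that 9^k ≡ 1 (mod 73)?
6

73 is prime, so ord(9) divides φ(73) = 72.
Divisors of 72: 1, 2, 3, 4, 6, 8, 9, 12, 18, 24, 36, 72.
Repeated squaring: 9^1 ≡ 9, 9^2 ≡ 8, 9^4 ≡ 64, 9^8 ≡ 8, 9^16 ≡ 64, 9^32 ≡ 8, 9^64 ≡ 64 (mod 73).
Test 9^d mod 73 for each divisor d in increasing order:
9^1 ≡ 9
9^2 ≡ 8
9^3 = 9^2·9^1 ≡ 72
9^4 ≡ 64
9^6 = 9^4·9^2 ≡ 1  ← first divisor giving 1
The order is 6.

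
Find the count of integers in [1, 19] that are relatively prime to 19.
18

19 = 19
φ(n) = n × ∏(1 - 1/p) for each prime p dividing n
φ(19) = 19 × (1 - 1/19) = 18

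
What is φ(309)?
204

309 = 3 × 103
φ(n) = n × ∏(1 - 1/p) for each prime p dividing n
φ(309) = 309 × (1 - 1/3) × (1 - 1/103) = 204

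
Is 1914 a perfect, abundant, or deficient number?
abundant

Proper divisors of 1914: sum = 1 + 2 + 3 + 6 + 11 + 22 + 29 + 33 + 58 + 66 + 87 + 174 + 319 + 638 + 957 = 2406
Since 2406 > 1914, 1914 is abundant.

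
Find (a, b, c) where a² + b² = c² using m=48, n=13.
(2135, 1248, 2473)

Euclid's formula: a = m² - n², b = 2mn, c = m² + n²
m = 48, n = 13
a = 48² - 13² = 2304 - 169 = 2135
b = 2 × 48 × 13 = 1248
c = 48² + 13² = 2304 + 169 = 2473
Verification: 2135² + 1248² = 4558225 + 1557504 = 6115729 = 2473² ✓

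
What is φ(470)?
184

470 = 2 × 5 × 47
φ(n) = n × ∏(1 - 1/p) for each prime p dividing n
φ(470) = 470 × (1 - 1/2) × (1 - 1/5) × (1 - 1/47) = 184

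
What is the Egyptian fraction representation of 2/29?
1/15 + 1/435

Greedy algorithm:
2/29: ceiling(29/2) = 15, use 1/15
1/435: ceiling(435/1) = 435, use 1/435
Result: 2/29 = 1/15 + 1/435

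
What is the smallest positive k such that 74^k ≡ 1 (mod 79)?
78

79 is prime, so ord(74) divides φ(79) = 78.
Divisors of 78: 1, 2, 3, 6, 13, 26, 39, 78.
Repeated squaring: 74^1 ≡ 74, 74^2 ≡ 25, 74^4 ≡ 72, 74^8 ≡ 49, 74^16 ≡ 31, 74^32 ≡ 13, 74^64 ≡ 11 (mod 79).
Test 74^d mod 79 for each divisor d in increasing order:
74^1 ≡ 74
74^2 ≡ 25
74^3 = 74^2·74^1 ≡ 33
74^6 = 74^4·74^2 ≡ 62
74^13 = 74^8·74^4·74^1 ≡ 56
74^26 = 74^16·74^8·74^2 ≡ 55
74^39 = 74^32·74^4·74^2·74^1 ≡ 78
74^78 = 74^64·74^8·74^4·74^2 ≡ 1  ← first divisor giving 1
The order is 78.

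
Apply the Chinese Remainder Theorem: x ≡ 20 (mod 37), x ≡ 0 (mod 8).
168

Using Chinese Remainder Theorem:
M = 37 × 8 = 296
M1 = 8, M2 = 37
y1 = 8^(-1) mod 37 = 14
y2 = 37^(-1) mod 8 = 5
x = (20×8×14 + 0×37×5) mod 296 = 168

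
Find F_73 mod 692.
577

Matrix identity: Q^n = [[F_(n+1), F_n], [F_n, F_(n-1)]] with Q = [[1,1],[1,0]].
n = 73 = 1001001₂. Square-and-multiply, entries mod 692:
Q^1 = [[1,1],[1,0]]
Q^2 = (Q^1)² = [[2,1],[1,1]]
Q^4 = (Q^2)² = [[5,3],[3,2]]
Q^9 = (Q^4)²·Q = [[55,34],[34,21]]
Q^18 = (Q^9)² = [[29,508],[508,213]]
Q^36 = (Q^18)² = [[97,452],[452,337]]
Q^73 = (Q^36)²·Q = [[217,577],[577,332]]
F_73 mod 692 = Q^73[0][1] = 577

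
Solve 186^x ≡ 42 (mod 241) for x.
31

Baby-step giant-step with step n = ⌈√241⌉ = 16.
Baby steps 186^j mod 241 (j:value) for j=0..15: 0:1, 1:186, 2:133, 3:156, 4:96, 5:22, 6:236, 7:34, 8:58, 9:184, 10:2, 11:131, 12:25, 13:71, 14:192, 15:44.
Giant-step multiplier: 186^(-16) ≡ 186^(240-16) = 186^224 ≡ 24 (mod 241).
Giant steps γ_i = 42·24^i mod 241: γ_0=42, γ_1=44 (in table at j=15).
x = i·n + j = 1·16 + 15 = 31.
Check: 186^31 ≡ 42 (mod 241).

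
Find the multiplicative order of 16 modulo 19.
9

19 is prime, so ord(16) divides φ(19) = 18.
Divisors of 18: 1, 2, 3, 6, 9, 18.
Repeated squaring: 16^1 ≡ 16, 16^2 ≡ 9, 16^4 ≡ 5, 16^8 ≡ 6, 16^16 ≡ 17 (mod 19).
Test 16^d mod 19 for each divisor d in increasing order:
16^1 ≡ 16
16^2 ≡ 9
16^3 = 16^2·16^1 ≡ 11
16^6 = 16^4·16^2 ≡ 7
16^9 = 16^8·16^1 ≡ 1  ← first divisor giving 1
The order is 9.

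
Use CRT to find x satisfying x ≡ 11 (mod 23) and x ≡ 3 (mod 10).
103

Using Chinese Remainder Theorem:
M = 23 × 10 = 230
M1 = 10, M2 = 23
y1 = 10^(-1) mod 23 = 7
y2 = 23^(-1) mod 10 = 7
x = (11×10×7 + 3×23×7) mod 230 = 103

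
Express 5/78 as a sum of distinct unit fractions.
1/16 + 1/624

Greedy algorithm:
5/78: ceiling(78/5) = 16, use 1/16
1/624: ceiling(624/1) = 624, use 1/624
Result: 5/78 = 1/16 + 1/624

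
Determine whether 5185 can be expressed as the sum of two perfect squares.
1² + 72² (a=1, b=72)

Factorization: 5185 = 5 × 17 × 61
By Fermat: n is sum of two squares iff every prime p ≡ 3 (mod 4) appears to even power.
All primes ≡ 3 (mod 4) appear to even power.
Search a = 0, 1, 2, … for 5185 - a² a perfect square: first hit at a = 1: 5185 - 1 = 5184 = 72².
5185 = 1² + 72² = 1 + 5184 ✓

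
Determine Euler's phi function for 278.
138

278 = 2 × 139
φ(n) = n × ∏(1 - 1/p) for each prime p dividing n
φ(278) = 278 × (1 - 1/2) × (1 - 1/139) = 138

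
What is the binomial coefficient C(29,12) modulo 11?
3

Using Lucas' theorem:
Write n=29 and k=12 in base 11:
n in base 11: [2, 7]
k in base 11: [1, 1]
C(29,12) mod 11 = ∏ C(n_i, k_i) mod 11
Digit binomials (mod 11): C(2,1) = 2; C(7,1) = 7
Product: 2 × 7 = 14 ≡ 3 (mod 11)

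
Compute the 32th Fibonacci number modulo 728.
133

Matrix identity: Q^n = [[F_(n+1), F_n], [F_n, F_(n-1)]] with Q = [[1,1],[1,0]].
n = 32 = 100000₂. Square-and-multiply, entries mod 728:
Q^1 = [[1,1],[1,0]]
Q^2 = (Q^1)² = [[2,1],[1,1]]
Q^4 = (Q^2)² = [[5,3],[3,2]]
Q^8 = (Q^4)² = [[34,21],[21,13]]
Q^16 = (Q^8)² = [[141,259],[259,610]]
Q^32 = (Q^16)² = [[330,133],[133,197]]
F_32 mod 728 = Q^32[0][1] = 133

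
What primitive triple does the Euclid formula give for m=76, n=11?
(5655, 1672, 5897)

Euclid's formula: a = m² - n², b = 2mn, c = m² + n²
m = 76, n = 11
a = 76² - 11² = 5776 - 121 = 5655
b = 2 × 76 × 11 = 1672
c = 76² + 11² = 5776 + 121 = 5897
Verification: 5655² + 1672² = 31979025 + 2795584 = 34774609 = 5897² ✓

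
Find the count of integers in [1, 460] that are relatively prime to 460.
176

460 = 2^2 × 5 × 23
φ(n) = n × ∏(1 - 1/p) for each prime p dividing n
φ(460) = 460 × (1 - 1/2) × (1 - 1/5) × (1 - 1/23) = 176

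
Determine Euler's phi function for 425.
320

425 = 5^2 × 17
φ(n) = n × ∏(1 - 1/p) for each prime p dividing n
φ(425) = 425 × (1 - 1/5) × (1 - 1/17) = 320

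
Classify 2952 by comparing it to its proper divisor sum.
abundant

Proper divisors of 2952: sum = 1 + 2 + 3 + 4 + 6 + 8 + 9 + 12 + ... + 492 + 738 + 984 + 1476 (23 divisors) = 5238
Since 5238 > 2952, 2952 is abundant.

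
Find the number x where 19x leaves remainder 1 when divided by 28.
3

gcd(19, 28) = 1, so the inverse exists.
Extended Euclidean algorithm on (28, 19):
28 = 1 × 19 + 9  ⟹  9 = (1)·28 + (-1)·19
19 = 2 × 9 + 1  ⟹  1 = (-2)·28 + (3)·19
So (3)·19 ≡ 1 (mod 28), i.e. 19^(-1) ≡ 3 (mod 28).
Check: 19 × 3 = 57 ≡ 1 (mod 28)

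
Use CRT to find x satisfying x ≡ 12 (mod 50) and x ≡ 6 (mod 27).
762

Using Chinese Remainder Theorem:
M = 50 × 27 = 1350
M1 = 27, M2 = 50
y1 = 27^(-1) mod 50 = 13
y2 = 50^(-1) mod 27 = 20
x = (12×27×13 + 6×50×20) mod 1350 = 762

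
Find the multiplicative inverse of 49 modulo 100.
49

gcd(49, 100) = 1, so the inverse exists.
Extended Euclidean algorithm on (100, 49):
100 = 2 × 49 + 2  ⟹  2 = (1)·100 + (-2)·49
49 = 24 × 2 + 1  ⟹  1 = (-24)·100 + (49)·49
So (49)·49 ≡ 1 (mod 100), i.e. 49^(-1) ≡ 49 (mod 100).
Check: 49 × 49 = 2401 ≡ 1 (mod 100)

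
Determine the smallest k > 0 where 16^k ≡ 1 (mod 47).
23

47 is prime, so ord(16) divides φ(47) = 46.
Divisors of 46: 1, 2, 23, 46.
Repeated squaring: 16^1 ≡ 16, 16^2 ≡ 21, 16^4 ≡ 18, 16^8 ≡ 42, 16^16 ≡ 25, 16^32 ≡ 14 (mod 47).
Test 16^d mod 47 for each divisor d in increasing order:
16^1 ≡ 16
16^2 ≡ 21
16^23 = 16^16·16^4·16^2·16^1 ≡ 1  ← first divisor giving 1
The order is 23.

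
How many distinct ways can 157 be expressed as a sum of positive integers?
80630964769

p(n) counts ways to write n as a sum of positive integers (order ignored).
Euler's pentagonal recurrence: p(k) = p(k-1) + p(k-2) - p(k-5) - p(k-7) + p(k-12) + p(k-15) - ... (offsets j(3j∓1)/2, signs ++--, p(0)=1, p(<0)=0).
DP table for k = 0..156: p(0)=1, p(1)=1, p(2)=2, p(3)=3, p(4)=5, p(5)=7, p(6)=11, p(7)=15, p(8)=22, p(9)=30, p(10)=42, p(11)=56, p(12)=77, p(13)=101, p(14)=135, p(15)=176, p(16)=231, p(17)=297, p(18)=385, p(19)=490, p(20)=627, p(21)=792, p(22)=1002, p(23)=1255, p(24)=1575, p(25)=1958, p(26)=2436, p(27)=3010, p(28)=3718, p(29)=4565, p(30)=5604, p(31)=6842, p(32)=8349, p(33)=10143, p(34)=12310, p(35)=14883, p(36)=17977, p(37)=21637, p(38)=26015, p(39)=31185, p(40)=37338, p(41)=44583, p(42)=53174, p(43)=63261, p(44)=75175, p(45)=89134, p(46)=105558, p(47)=124754, p(48)=147273, p(49)=173525, p(50)=204226, p(51)=239943, p(52)=281589, p(53)=329931, p(54)=386155, p(55)=451276, p(56)=526823, p(57)=614154, p(58)=715220, p(59)=831820, p(60)=966467, p(61)=1121505, p(62)=1300156, p(63)=1505499, p(64)=1741630, p(65)=2012558, p(66)=2323520, p(67)=2679689, p(68)=3087735, p(69)=3554345, p(70)=4087968, p(71)=4697205, p(72)=5392783, p(73)=6185689, p(74)=7089500, p(75)=8118264, p(76)=9289091, p(77)=10619863, p(78)=12132164, p(79)=13848650, p(80)=15796476, p(81)=18004327, p(82)=20506255, p(83)=23338469, p(84)=26543660, p(85)=30167357, p(86)=34262962, p(87)=38887673, p(88)=44108109, p(89)=49995925, p(90)=56634173, p(91)=64112359, p(92)=72533807, p(93)=82010177, p(94)=92669720, p(95)=104651419, p(96)=118114304, p(97)=133230930, p(98)=150198136, p(99)=169229875, p(100)=190569292, p(101)=214481126, p(102)=241265379, p(103)=271248950, p(104)=304801365, p(105)=342325709, p(106)=384276336, p(107)=431149389, p(108)=483502844, p(109)=541946240, p(110)=607163746, p(111)=679903203, p(112)=761002156, p(113)=851376628, p(114)=952050665, p(115)=1064144451, p(116)=1188908248, p(117)=1327710076, p(118)=1482074143, p(119)=1653668665, p(120)=1844349560, p(121)=2056148051, p(122)=2291320912, p(123)=2552338241, p(124)=2841940500, p(125)=3163127352, p(126)=3519222692, p(127)=3913864295, p(128)=4351078600, p(129)=4835271870, p(130)=5371315400, p(131)=5964539504, p(132)=6620830889, p(133)=7346629512, p(134)=8149040695, p(135)=9035836076, p(136)=10015581680, p(137)=11097645016, p(138)=12292341831, p(139)=13610949895, p(140)=15065878135, p(141)=16670689208, p(142)=18440293320, p(143)=20390982757, p(144)=22540654445, p(145)=24908858009, p(146)=27517052599, p(147)=30388671978, p(148)=33549419497, p(149)=37027355200, p(150)=40853235313, p(151)=45060624582, p(152)=49686288421, p(153)=54770336324, p(154)=60356673280, p(155)=66493182097, p(156)=73232243759.
Final step: p(157) = p(156) + p(155) - p(152) - p(150) + p(145) + p(142) - p(135) - p(131) + p(122) + p(117) - p(106) - p(100) + p(87) + p(80) - p(65) - p(57) + p(40) + p(31) - p(12) - p(2)
= 73232243759 + 66493182097 - 49686288421 - 40853235313 + 24908858009 + 18440293320 - 9035836076 - 5964539504 + 2291320912 + 1327710076 - 384276336 - 190569292 + 38887673 + 15796476 - 2012558 - 614154 + 37338 + 6842 - 77 - 2
= 80630964769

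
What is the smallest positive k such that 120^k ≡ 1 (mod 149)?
74

149 is prime, so ord(120) divides φ(149) = 148.
Divisors of 148: 1, 2, 4, 37, 74, 148.
Repeated squaring: 120^1 ≡ 120, 120^2 ≡ 96, 120^4 ≡ 127, 120^8 ≡ 37, 120^16 ≡ 28, 120^32 ≡ 39, 120^64 ≡ 31, 120^128 ≡ 67 (mod 149).
Test 120^d mod 149 for each divisor d in increasing order:
120^1 ≡ 120
120^2 ≡ 96
120^4 ≡ 127
120^37 = 120^32·120^4·120^1 ≡ 148
120^74 = 120^64·120^8·120^2 ≡ 1  ← first divisor giving 1
The order is 74.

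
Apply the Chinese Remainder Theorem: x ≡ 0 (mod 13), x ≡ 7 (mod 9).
52

Using Chinese Remainder Theorem:
M = 13 × 9 = 117
M1 = 9, M2 = 13
y1 = 9^(-1) mod 13 = 3
y2 = 13^(-1) mod 9 = 7
x = (0×9×3 + 7×13×7) mod 117 = 52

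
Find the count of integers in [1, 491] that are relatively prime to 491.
490

491 = 491
φ(n) = n × ∏(1 - 1/p) for each prime p dividing n
φ(491) = 491 × (1 - 1/491) = 490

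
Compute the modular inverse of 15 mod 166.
155

gcd(15, 166) = 1, so the inverse exists.
Extended Euclidean algorithm on (166, 15):
166 = 11 × 15 + 1  ⟹  1 = (1)·166 + (-11)·15
So (-11)·15 ≡ 1 (mod 166), i.e. 15^(-1) ≡ -11 ≡ 155 (mod 166).
Check: 15 × 155 = 2325 ≡ 1 (mod 166)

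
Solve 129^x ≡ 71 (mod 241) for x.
239

Baby-step giant-step with step n = ⌈√241⌉ = 16.
Baby steps 129^j mod 241 (j:value) for j=0..15: 0:1, 1:129, 2:12, 3:102, 4:144, 5:19, 6:41, 7:228, 8:10, 9:85, 10:120, 11:56, 12:235, 13:190, 14:169, 15:111.
Giant-step multiplier: 129^(-16) ≡ 129^(240-16) = 129^224 ≡ 94 (mod 241).
Giant steps γ_i = 71·94^i mod 241: γ_0=71, γ_1=167, γ_2=33, γ_3=210, γ_4=219, γ_5=101, γ_6=95, γ_7=13, γ_8=17, γ_9=152, γ_10=69, γ_11=220, γ_12=195, γ_13=14, γ_14=111 (in table at j=15).
x = i·n + j = 14·16 + 15 = 239.
Check: 129^239 ≡ 71 (mod 241).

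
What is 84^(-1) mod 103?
65

gcd(84, 103) = 1, so the inverse exists.
Extended Euclidean algorithm on (103, 84):
103 = 1 × 84 + 19  ⟹  19 = (1)·103 + (-1)·84
84 = 4 × 19 + 8  ⟹  8 = (-4)·103 + (5)·84
19 = 2 × 8 + 3  ⟹  3 = (9)·103 + (-11)·84
8 = 2 × 3 + 2  ⟹  2 = (-22)·103 + (27)·84
3 = 1 × 2 + 1  ⟹  1 = (31)·103 + (-38)·84
So (-38)·84 ≡ 1 (mod 103), i.e. 84^(-1) ≡ -38 ≡ 65 (mod 103).
Check: 84 × 65 = 5460 ≡ 1 (mod 103)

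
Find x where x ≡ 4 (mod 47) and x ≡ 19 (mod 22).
239

Using Chinese Remainder Theorem:
M = 47 × 22 = 1034
M1 = 22, M2 = 47
y1 = 22^(-1) mod 47 = 15
y2 = 47^(-1) mod 22 = 15
x = (4×22×15 + 19×47×15) mod 1034 = 239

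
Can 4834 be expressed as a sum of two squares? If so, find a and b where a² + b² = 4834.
45² + 53² (a=45, b=53)

Factorization: 4834 = 2 × 2417
By Fermat: n is sum of two squares iff every prime p ≡ 3 (mod 4) appears to even power.
All primes ≡ 3 (mod 4) appear to even power.
Search a = 0, 1, 2, … for 4834 - a² a perfect square: first hit at a = 45: 4834 - 2025 = 2809 = 53².
4834 = 45² + 53² = 2025 + 2809 ✓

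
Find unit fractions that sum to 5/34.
1/7 + 1/238

Greedy algorithm:
5/34: ceiling(34/5) = 7, use 1/7
1/238: ceiling(238/1) = 238, use 1/238
Result: 5/34 = 1/7 + 1/238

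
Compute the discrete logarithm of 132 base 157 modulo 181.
60

Baby-step giant-step with step n = ⌈√181⌉ = 14.
Baby steps 157^j mod 181 (j:value) for j=0..13: 0:1, 1:157, 2:33, 3:113, 4:3, 5:109, 6:99, 7:158, 8:9, 9:146, 10:116, 11:112, 12:27, 13:76.
Giant-step multiplier: 157^(-14) ≡ 157^(180-14) = 157^166 ≡ 168 (mod 181).
Giant steps γ_i = 132·168^i mod 181: γ_0=132, γ_1=94, γ_2=45, γ_3=139, γ_4=3 (in table at j=4).
x = i·n + j = 4·14 + 4 = 60.
Check: 157^60 ≡ 132 (mod 181).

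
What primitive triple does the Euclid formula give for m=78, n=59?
(2603, 9204, 9565)

Euclid's formula: a = m² - n², b = 2mn, c = m² + n²
m = 78, n = 59
a = 78² - 59² = 6084 - 3481 = 2603
b = 2 × 78 × 59 = 9204
c = 78² + 59² = 6084 + 3481 = 9565
Verification: 2603² + 9204² = 6775609 + 84713616 = 91489225 = 9565² ✓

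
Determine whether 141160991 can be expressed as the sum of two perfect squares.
Not possible

Factorization: 141160991 = 41 × 151^3
By Fermat: n is sum of two squares iff every prime p ≡ 3 (mod 4) appears to even power.
Prime(s) ≡ 3 (mod 4) with odd exponent: [(151, 3)]
Therefore 141160991 cannot be expressed as a² + b².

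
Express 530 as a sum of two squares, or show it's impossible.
1² + 23² (a=1, b=23)

Factorization: 530 = 2 × 5 × 53
By Fermat: n is sum of two squares iff every prime p ≡ 3 (mod 4) appears to even power.
All primes ≡ 3 (mod 4) appear to even power.
Search a = 0, 1, 2, … for 530 - a² a perfect square: first hit at a = 1: 530 - 1 = 529 = 23².
530 = 1² + 23² = 1 + 529 ✓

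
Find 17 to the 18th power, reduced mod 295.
94

Repeated squaring. Binary of 18 = 10010.
17^1 ≡ 17 (mod 295); 17^2 ≡ 289 (mod 295); 17^4 ≡ 36 (mod 295); 17^8 ≡ 116 (mod 295); 17^16 ≡ 181 (mod 295)
17^18 = 17^2 × 17^16 ≡ 94 (mod 295)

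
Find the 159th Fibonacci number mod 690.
196

Matrix identity: Q^n = [[F_(n+1), F_n], [F_n, F_(n-1)]] with Q = [[1,1],[1,0]].
n = 159 = 10011111₂. Square-and-multiply, entries mod 690:
Q^1 = [[1,1],[1,0]]
Q^2 = (Q^1)² = [[2,1],[1,1]]
Q^4 = (Q^2)² = [[5,3],[3,2]]
Q^9 = (Q^4)²·Q = [[55,34],[34,21]]
Q^19 = (Q^9)²·Q = [[555,41],[41,514]]
Q^39 = (Q^19)²·Q = [[255,586],[586,359]]
Q^79 = (Q^39)²·Q = [[255,631],[631,314]]
Q^159 = (Q^79)²·Q = [[435,196],[196,239]]
F_159 mod 690 = Q^159[0][1] = 196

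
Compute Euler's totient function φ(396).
120

396 = 2^2 × 3^2 × 11
φ(n) = n × ∏(1 - 1/p) for each prime p dividing n
φ(396) = 396 × (1 - 1/2) × (1 - 1/3) × (1 - 1/11) = 120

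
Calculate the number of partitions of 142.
18440293320

p(n) counts ways to write n as a sum of positive integers (order ignored).
Euler's pentagonal recurrence: p(k) = p(k-1) + p(k-2) - p(k-5) - p(k-7) + p(k-12) + p(k-15) - ... (offsets j(3j∓1)/2, signs ++--, p(0)=1, p(<0)=0).
DP table for k = 0..141: p(0)=1, p(1)=1, p(2)=2, p(3)=3, p(4)=5, p(5)=7, p(6)=11, p(7)=15, p(8)=22, p(9)=30, p(10)=42, p(11)=56, p(12)=77, p(13)=101, p(14)=135, p(15)=176, p(16)=231, p(17)=297, p(18)=385, p(19)=490, p(20)=627, p(21)=792, p(22)=1002, p(23)=1255, p(24)=1575, p(25)=1958, p(26)=2436, p(27)=3010, p(28)=3718, p(29)=4565, p(30)=5604, p(31)=6842, p(32)=8349, p(33)=10143, p(34)=12310, p(35)=14883, p(36)=17977, p(37)=21637, p(38)=26015, p(39)=31185, p(40)=37338, p(41)=44583, p(42)=53174, p(43)=63261, p(44)=75175, p(45)=89134, p(46)=105558, p(47)=124754, p(48)=147273, p(49)=173525, p(50)=204226, p(51)=239943, p(52)=281589, p(53)=329931, p(54)=386155, p(55)=451276, p(56)=526823, p(57)=614154, p(58)=715220, p(59)=831820, p(60)=966467, p(61)=1121505, p(62)=1300156, p(63)=1505499, p(64)=1741630, p(65)=2012558, p(66)=2323520, p(67)=2679689, p(68)=3087735, p(69)=3554345, p(70)=4087968, p(71)=4697205, p(72)=5392783, p(73)=6185689, p(74)=7089500, p(75)=8118264, p(76)=9289091, p(77)=10619863, p(78)=12132164, p(79)=13848650, p(80)=15796476, p(81)=18004327, p(82)=20506255, p(83)=23338469, p(84)=26543660, p(85)=30167357, p(86)=34262962, p(87)=38887673, p(88)=44108109, p(89)=49995925, p(90)=56634173, p(91)=64112359, p(92)=72533807, p(93)=82010177, p(94)=92669720, p(95)=104651419, p(96)=118114304, p(97)=133230930, p(98)=150198136, p(99)=169229875, p(100)=190569292, p(101)=214481126, p(102)=241265379, p(103)=271248950, p(104)=304801365, p(105)=342325709, p(106)=384276336, p(107)=431149389, p(108)=483502844, p(109)=541946240, p(110)=607163746, p(111)=679903203, p(112)=761002156, p(113)=851376628, p(114)=952050665, p(115)=1064144451, p(116)=1188908248, p(117)=1327710076, p(118)=1482074143, p(119)=1653668665, p(120)=1844349560, p(121)=2056148051, p(122)=2291320912, p(123)=2552338241, p(124)=2841940500, p(125)=3163127352, p(126)=3519222692, p(127)=3913864295, p(128)=4351078600, p(129)=4835271870, p(130)=5371315400, p(131)=5964539504, p(132)=6620830889, p(133)=7346629512, p(134)=8149040695, p(135)=9035836076, p(136)=10015581680, p(137)=11097645016, p(138)=12292341831, p(139)=13610949895, p(140)=15065878135, p(141)=16670689208.
Final step: p(142) = p(141) + p(140) - p(137) - p(135) + p(130) + p(127) - p(120) - p(116) + p(107) + p(102) - p(91) - p(85) + p(72) + p(65) - p(50) - p(42) + p(25) + p(16)
= 16670689208 + 15065878135 - 11097645016 - 9035836076 + 5371315400 + 3913864295 - 1844349560 - 1188908248 + 431149389 + 241265379 - 64112359 - 30167357 + 5392783 + 2012558 - 204226 - 53174 + 1958 + 231
= 18440293320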